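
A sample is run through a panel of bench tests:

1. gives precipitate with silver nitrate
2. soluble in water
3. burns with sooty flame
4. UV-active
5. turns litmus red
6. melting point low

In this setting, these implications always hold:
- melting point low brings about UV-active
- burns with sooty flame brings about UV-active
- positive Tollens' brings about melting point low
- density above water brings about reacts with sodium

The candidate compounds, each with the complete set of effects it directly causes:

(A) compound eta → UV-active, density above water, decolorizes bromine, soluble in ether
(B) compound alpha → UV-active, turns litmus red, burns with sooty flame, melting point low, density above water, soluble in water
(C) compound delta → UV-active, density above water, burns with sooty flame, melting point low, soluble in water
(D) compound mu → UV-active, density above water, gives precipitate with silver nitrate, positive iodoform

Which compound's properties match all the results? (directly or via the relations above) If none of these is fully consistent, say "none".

Checking each candidate against the observations:
(A) compound eta — gives precipitate with silver nitrate ✗; soluble in water ✗; burns with sooty flame ✗; UV-active ✓; turns litmus red ✗; melting point low ✗
(B) compound alpha — does not account for gives precipitate with silver nitrate
(C) compound delta — gives precipitate with silver nitrate ✗; soluble in water ✓; burns with sooty flame ✓; UV-active ✓; turns litmus red ✗; melting point low ✓
(D) compound mu — gives precipitate with silver nitrate ✓; soluble in water ✗; burns with sooty flame ✗; UV-active ✓; turns litmus red ✗; melting point low ✗
None of the listed candidates fits everything.

none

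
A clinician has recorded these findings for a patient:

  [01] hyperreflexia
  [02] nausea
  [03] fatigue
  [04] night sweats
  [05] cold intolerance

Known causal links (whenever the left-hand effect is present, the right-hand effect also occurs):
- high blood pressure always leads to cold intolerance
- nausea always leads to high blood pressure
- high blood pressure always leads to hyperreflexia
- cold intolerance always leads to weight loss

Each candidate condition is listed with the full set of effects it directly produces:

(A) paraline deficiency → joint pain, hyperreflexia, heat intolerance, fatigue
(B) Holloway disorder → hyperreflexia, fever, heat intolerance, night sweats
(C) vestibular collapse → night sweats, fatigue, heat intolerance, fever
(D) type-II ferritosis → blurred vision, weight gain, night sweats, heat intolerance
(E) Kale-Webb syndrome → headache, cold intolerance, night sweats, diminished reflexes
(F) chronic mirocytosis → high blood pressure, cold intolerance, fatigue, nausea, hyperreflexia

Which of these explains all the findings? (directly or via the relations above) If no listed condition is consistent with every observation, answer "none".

none

Testing each hypothesis:
(A) paraline deficiency — fails on nausea, night sweats, cold intolerance (predicts heat intolerance, not cold intolerance)
(B) Holloway disorder — hyperreflexia +; nausea -; fatigue -; night sweats +; cold intolerance -
(C) vestibular collapse — hyperreflexia -; nausea -; fatigue +; night sweats +; cold intolerance -
(D) type-II ferritosis — hyperreflexia -; nausea -; fatigue -; night sweats +; cold intolerance -
(E) Kale-Webb syndrome — hyperreflexia -; nausea -; fatigue -; night sweats +; cold intolerance +
(F) chronic mirocytosis — hyperreflexia +; nausea +; fatigue +; night sweats -; cold intolerance +
None of the listed candidates fits everything.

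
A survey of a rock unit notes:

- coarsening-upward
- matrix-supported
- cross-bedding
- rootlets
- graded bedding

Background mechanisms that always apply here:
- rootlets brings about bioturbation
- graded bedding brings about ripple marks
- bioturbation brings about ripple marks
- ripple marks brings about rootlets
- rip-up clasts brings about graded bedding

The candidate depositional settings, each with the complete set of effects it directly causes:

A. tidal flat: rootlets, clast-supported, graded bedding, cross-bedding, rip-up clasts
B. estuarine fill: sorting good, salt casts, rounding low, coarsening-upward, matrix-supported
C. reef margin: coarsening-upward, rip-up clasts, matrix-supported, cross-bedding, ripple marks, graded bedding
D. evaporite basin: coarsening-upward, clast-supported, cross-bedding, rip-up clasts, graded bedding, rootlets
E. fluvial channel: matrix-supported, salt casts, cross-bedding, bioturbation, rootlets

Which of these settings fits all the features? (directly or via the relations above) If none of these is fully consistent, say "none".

Checking each candidate against the observations:
(A) tidal flat — coarsening-upward miss; matrix-supported miss; cross-bedding match; rootlets match; graded bedding match
(B) estuarine fill — coarsening-upward match; matrix-supported match; cross-bedding miss; rootlets miss; graded bedding miss
(C) reef margin — accounts for every observation (rootlets via ripple marks → rootlets)
(D) evaporite basin — coarsening-upward match; matrix-supported miss; cross-bedding match; rootlets match; graded bedding match
(E) fluvial channel — does not account for coarsening-upward, graded bedding
(C) is the only candidate with no mismatches.

C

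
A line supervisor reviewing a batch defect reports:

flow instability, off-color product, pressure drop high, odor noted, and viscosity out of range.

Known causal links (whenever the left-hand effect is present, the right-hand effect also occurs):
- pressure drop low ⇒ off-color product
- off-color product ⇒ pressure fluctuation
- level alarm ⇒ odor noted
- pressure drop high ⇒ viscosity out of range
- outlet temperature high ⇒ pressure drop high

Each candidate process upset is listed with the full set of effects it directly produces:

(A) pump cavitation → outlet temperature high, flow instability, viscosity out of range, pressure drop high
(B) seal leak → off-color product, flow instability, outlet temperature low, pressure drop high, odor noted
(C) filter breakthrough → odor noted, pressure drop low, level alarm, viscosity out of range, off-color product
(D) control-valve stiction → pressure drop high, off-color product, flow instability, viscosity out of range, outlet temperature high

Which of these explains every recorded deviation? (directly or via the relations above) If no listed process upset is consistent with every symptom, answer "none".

B

For each candidate, compare predicted effects to what was observed:
(A) pump cavitation — flow instability +; off-color product -; pressure drop high +; odor noted -; viscosity out of range +
(B) seal leak — flow instability +; off-color product +; pressure drop high +; odor noted +; viscosity out of range + (through pressure drop high → viscosity out of range)
(C) filter breakthrough — fails on flow instability, pressure drop high (predicts pressure drop low, not pressure drop high)
(D) control-valve stiction — does not account for odor noted
(B) alone accounts for all the evidence.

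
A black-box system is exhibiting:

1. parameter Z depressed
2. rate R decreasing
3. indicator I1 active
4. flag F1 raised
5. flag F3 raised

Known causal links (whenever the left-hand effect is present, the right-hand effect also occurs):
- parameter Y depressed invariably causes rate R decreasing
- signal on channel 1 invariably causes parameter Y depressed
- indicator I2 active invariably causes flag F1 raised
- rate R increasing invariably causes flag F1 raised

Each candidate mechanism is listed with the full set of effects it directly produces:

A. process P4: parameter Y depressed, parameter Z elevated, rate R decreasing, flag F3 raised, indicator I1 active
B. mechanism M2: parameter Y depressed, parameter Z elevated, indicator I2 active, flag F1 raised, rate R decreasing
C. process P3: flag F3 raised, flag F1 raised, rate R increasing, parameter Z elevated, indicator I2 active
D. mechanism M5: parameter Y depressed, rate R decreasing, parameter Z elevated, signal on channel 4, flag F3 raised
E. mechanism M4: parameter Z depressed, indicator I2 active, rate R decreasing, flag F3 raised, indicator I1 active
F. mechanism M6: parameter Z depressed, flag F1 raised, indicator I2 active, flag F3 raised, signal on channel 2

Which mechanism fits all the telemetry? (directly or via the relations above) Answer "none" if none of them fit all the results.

E

Checking each candidate against the observations:
(A) process P4 — fails on parameter Z depressed, flag F1 raised (predicts parameter Z elevated, not parameter Z depressed)
(B) mechanism M2 — fails on parameter Z depressed, indicator I1 active, flag F3 raised (predicts parameter Z elevated, not parameter Z depressed)
(C) process P3 — fails on parameter Z depressed, rate R decreasing, indicator I1 active (predicts parameter Z elevated, not parameter Z depressed; predicts rate R increasing, not rate R decreasing)
(D) mechanism M5 — fails on parameter Z depressed, indicator I1 active, flag F1 raised (predicts parameter Z elevated, not parameter Z depressed)
(E) mechanism M4 — accounts for every observation (flag F1 raised through indicator I2 active → flag F1 raised)
(F) mechanism M6 — does not account for rate R decreasing, indicator I1 active
(E) is the only candidate with no mismatches.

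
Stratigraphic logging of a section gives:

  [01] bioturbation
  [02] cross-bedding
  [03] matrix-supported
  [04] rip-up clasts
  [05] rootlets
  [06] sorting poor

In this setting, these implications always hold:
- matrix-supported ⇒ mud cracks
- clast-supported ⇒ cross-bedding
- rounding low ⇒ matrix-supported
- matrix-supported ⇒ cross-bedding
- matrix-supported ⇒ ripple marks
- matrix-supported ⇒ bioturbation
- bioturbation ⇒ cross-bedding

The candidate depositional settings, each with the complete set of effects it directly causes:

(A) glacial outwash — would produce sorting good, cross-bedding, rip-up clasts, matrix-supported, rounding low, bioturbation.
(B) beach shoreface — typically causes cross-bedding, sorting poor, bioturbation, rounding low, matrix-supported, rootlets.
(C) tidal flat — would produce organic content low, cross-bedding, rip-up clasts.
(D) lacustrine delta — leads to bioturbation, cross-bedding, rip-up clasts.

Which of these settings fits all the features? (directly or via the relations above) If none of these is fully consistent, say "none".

none

Testing each hypothesis:
(A) glacial outwash — bioturbation ✓; cross-bedding ✓; matrix-supported ✓; rip-up clasts ✓; rootlets ✗; sorting poor ✗
(B) beach shoreface — does not account for rip-up clasts
(C) tidal flat — bioturbation ✗; cross-bedding ✓; matrix-supported ✗; rip-up clasts ✓; rootlets ✗; sorting poor ✗
(D) lacustrine delta — does not account for matrix-supported, rootlets, sorting poor
None of the listed candidates fits everything.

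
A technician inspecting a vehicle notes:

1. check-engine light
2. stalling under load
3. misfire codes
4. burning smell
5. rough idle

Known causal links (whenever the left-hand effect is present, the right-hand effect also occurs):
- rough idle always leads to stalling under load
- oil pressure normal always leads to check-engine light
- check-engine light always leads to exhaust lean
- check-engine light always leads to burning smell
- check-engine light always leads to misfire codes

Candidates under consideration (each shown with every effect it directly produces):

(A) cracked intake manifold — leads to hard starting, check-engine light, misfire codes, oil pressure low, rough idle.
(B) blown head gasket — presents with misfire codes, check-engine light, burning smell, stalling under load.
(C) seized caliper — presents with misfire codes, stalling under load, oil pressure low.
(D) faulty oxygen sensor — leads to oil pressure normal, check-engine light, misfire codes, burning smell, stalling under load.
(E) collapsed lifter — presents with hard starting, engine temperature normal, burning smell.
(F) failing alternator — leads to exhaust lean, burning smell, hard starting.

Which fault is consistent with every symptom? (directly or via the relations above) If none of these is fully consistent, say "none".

Testing each hypothesis:
(A) cracked intake manifold — accounts for every observation (stalling under load by rough idle → stalling under load)
(B) blown head gasket — does not account for rough idle
(C) seized caliper — does not account for check-engine light, burning smell, rough idle
(D) faulty oxygen sensor — does not account for rough idle
(E) collapsed lifter — does not account for check-engine light, stalling under load, misfire codes, rough idle
(F) failing alternator — check-engine light miss; stalling under load miss; misfire codes miss; burning smell match; rough idle miss
Only (A) is consistent with every observation.

A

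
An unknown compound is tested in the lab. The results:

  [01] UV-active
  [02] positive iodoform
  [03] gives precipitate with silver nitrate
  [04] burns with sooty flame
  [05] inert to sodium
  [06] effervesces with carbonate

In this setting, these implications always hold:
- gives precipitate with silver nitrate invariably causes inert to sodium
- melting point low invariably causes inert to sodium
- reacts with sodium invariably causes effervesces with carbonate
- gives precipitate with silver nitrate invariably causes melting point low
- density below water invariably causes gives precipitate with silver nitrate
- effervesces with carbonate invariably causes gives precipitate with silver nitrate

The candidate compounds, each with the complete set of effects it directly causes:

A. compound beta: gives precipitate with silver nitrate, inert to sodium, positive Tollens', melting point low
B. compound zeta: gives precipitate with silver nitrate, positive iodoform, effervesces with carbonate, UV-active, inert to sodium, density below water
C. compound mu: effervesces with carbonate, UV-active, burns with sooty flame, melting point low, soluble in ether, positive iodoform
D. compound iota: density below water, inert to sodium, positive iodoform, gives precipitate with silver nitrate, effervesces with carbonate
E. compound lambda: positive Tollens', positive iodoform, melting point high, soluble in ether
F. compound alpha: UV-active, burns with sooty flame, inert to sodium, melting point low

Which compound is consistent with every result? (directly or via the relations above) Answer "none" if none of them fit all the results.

For each candidate, compare predicted effects to what was observed:
(A) compound beta — UV-active miss; positive iodoform miss; gives precipitate with silver nitrate match; burns with sooty flame miss; inert to sodium match; effervesces with carbonate miss
(B) compound zeta — UV-active match; positive iodoform match; gives precipitate with silver nitrate match; burns with sooty flame miss; inert to sodium match; effervesces with carbonate match
(C) compound mu — UV-active match; positive iodoform match; gives precipitate with silver nitrate match (through effervesces with carbonate → gives precipitate with silver nitrate); burns with sooty flame match; inert to sodium match (through melting point low → inert to sodium); effervesces with carbonate match
(D) compound iota — UV-active miss; positive iodoform match; gives precipitate with silver nitrate match; burns with sooty flame miss; inert to sodium match; effervesces with carbonate match
(E) compound lambda — does not account for UV-active, gives precipitate with silver nitrate, burns with sooty flame, inert to sodium, effervesces with carbonate
(F) compound alpha — UV-active match; positive iodoform miss; gives precipitate with silver nitrate miss; burns with sooty flame match; inert to sodium match; effervesces with carbonate miss
Only (C) is consistent with every observation.

C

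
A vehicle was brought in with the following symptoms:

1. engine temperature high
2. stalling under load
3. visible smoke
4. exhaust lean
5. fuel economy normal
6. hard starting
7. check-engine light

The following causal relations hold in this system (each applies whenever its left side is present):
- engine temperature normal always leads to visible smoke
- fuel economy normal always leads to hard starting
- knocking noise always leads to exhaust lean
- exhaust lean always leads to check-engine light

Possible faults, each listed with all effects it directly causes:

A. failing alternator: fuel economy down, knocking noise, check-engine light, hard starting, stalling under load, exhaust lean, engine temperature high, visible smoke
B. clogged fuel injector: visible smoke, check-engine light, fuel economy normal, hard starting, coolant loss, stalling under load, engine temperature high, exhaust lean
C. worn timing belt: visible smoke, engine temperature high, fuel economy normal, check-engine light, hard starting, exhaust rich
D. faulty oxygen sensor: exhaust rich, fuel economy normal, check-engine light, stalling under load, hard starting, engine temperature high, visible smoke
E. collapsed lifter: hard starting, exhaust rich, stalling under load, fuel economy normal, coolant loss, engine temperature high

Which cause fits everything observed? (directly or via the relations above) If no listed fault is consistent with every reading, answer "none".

Testing each hypothesis:
(A) failing alternator — fails on fuel economy normal (predicts fuel economy down, not fuel economy normal)
(B) clogged fuel injector — engine temperature high +; stalling under load +; visible smoke +; exhaust lean +; fuel economy normal +; hard starting +; check-engine light +
(C) worn timing belt — fails on stalling under load, exhaust lean (predicts exhaust rich, not exhaust lean)
(D) faulty oxygen sensor — engine temperature high +; stalling under load +; visible smoke +; exhaust lean -; fuel economy normal +; hard starting +; check-engine light +
(E) collapsed lifter — fails on visible smoke, exhaust lean, check-engine light (predicts exhaust rich, not exhaust lean)
Only (B) is consistent with every observation.

B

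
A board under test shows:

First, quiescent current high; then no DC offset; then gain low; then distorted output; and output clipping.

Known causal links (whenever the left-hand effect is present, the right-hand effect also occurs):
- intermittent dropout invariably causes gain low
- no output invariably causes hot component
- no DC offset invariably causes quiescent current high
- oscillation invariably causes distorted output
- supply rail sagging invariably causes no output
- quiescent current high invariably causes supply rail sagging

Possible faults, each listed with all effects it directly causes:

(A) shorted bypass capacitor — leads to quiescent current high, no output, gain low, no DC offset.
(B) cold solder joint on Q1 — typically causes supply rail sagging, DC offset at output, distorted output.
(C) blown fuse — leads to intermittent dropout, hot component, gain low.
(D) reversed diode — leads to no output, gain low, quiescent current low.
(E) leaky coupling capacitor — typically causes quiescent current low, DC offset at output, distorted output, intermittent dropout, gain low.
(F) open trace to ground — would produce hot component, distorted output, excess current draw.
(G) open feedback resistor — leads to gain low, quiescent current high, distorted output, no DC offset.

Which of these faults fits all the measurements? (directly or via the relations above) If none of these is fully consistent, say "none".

For each candidate, compare predicted effects to what was observed:
(A) shorted bypass capacitor — quiescent current high yes; no DC offset yes; gain low yes; distorted output NO; output clipping NO
(B) cold solder joint on Q1 — quiescent current high NO; no DC offset NO; gain low NO; distorted output yes; output clipping NO
(C) blown fuse — quiescent current high NO; no DC offset NO; gain low yes; distorted output NO; output clipping NO
(D) reversed diode — quiescent current high NO; no DC offset NO; gain low yes; distorted output NO; output clipping NO
(E) leaky coupling capacitor — fails on quiescent current high, no DC offset, output clipping (predicts quiescent current low, not quiescent current high; predicts DC offset at output, not no DC offset)
(F) open trace to ground — does not account for quiescent current high, no DC offset, gain low, output clipping
(G) open feedback resistor — quiescent current high yes; no DC offset yes; gain low yes; distorted output yes; output clipping NO
Every candidate fails on at least one observation.

none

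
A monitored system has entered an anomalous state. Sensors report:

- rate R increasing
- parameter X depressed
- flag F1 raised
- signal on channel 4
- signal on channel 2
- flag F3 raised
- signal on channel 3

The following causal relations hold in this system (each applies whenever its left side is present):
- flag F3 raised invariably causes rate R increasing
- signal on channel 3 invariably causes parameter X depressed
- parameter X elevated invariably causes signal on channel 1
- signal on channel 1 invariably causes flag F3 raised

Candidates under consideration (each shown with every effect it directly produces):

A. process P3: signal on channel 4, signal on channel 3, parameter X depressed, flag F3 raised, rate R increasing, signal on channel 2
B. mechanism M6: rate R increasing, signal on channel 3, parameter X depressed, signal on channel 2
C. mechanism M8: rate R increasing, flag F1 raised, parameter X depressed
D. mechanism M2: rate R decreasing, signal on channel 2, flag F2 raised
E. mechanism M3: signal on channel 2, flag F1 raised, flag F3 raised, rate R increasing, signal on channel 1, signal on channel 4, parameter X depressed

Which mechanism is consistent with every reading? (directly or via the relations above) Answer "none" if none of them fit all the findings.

none

Per-candidate check:
(A) process P3 — rate R increasing match; parameter X depressed match; flag F1 raised miss; signal on channel 4 match; signal on channel 2 match; flag F3 raised match; signal on channel 3 match
(B) mechanism M6 — does not account for flag F1 raised, signal on channel 4, flag F3 raised
(C) mechanism M8 — rate R increasing match; parameter X depressed match; flag F1 raised match; signal on channel 4 miss; signal on channel 2 miss; flag F3 raised miss; signal on channel 3 miss
(D) mechanism M2 — rate R increasing miss; parameter X depressed miss; flag F1 raised miss; signal on channel 4 miss; signal on channel 2 match; flag F3 raised miss; signal on channel 3 miss
(E) mechanism M3 — rate R increasing match; parameter X depressed match; flag F1 raised match; signal on channel 4 match; signal on channel 2 match; flag F3 raised match; signal on channel 3 miss
No candidate is consistent with all observations.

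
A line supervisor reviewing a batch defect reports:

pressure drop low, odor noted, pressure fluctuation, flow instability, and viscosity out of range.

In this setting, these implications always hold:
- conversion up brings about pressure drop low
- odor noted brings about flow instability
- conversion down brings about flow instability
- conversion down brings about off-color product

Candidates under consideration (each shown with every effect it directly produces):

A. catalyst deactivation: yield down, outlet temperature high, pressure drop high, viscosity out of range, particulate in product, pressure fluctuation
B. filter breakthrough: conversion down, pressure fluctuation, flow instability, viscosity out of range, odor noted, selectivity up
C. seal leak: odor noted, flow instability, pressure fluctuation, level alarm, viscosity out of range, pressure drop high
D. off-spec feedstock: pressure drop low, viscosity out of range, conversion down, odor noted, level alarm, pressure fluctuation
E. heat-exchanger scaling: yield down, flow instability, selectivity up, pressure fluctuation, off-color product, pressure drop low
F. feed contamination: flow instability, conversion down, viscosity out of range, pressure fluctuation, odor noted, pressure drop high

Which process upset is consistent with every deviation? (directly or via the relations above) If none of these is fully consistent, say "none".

Checking each candidate against the observations:
(A) catalyst deactivation — pressure drop low -; odor noted -; pressure fluctuation +; flow instability -; viscosity out of range +
(B) filter breakthrough — does not account for pressure drop low
(C) seal leak — pressure drop low -; odor noted +; pressure fluctuation +; flow instability +; viscosity out of range +
(D) off-spec feedstock — pressure drop low +; odor noted +; pressure fluctuation +; flow instability + (through odor noted → flow instability); viscosity out of range +
(E) heat-exchanger scaling — pressure drop low +; odor noted -; pressure fluctuation +; flow instability +; viscosity out of range -
(F) feed contamination — fails on pressure drop low (predicts pressure drop high, not pressure drop low)
Only (D) is consistent with every observation.

D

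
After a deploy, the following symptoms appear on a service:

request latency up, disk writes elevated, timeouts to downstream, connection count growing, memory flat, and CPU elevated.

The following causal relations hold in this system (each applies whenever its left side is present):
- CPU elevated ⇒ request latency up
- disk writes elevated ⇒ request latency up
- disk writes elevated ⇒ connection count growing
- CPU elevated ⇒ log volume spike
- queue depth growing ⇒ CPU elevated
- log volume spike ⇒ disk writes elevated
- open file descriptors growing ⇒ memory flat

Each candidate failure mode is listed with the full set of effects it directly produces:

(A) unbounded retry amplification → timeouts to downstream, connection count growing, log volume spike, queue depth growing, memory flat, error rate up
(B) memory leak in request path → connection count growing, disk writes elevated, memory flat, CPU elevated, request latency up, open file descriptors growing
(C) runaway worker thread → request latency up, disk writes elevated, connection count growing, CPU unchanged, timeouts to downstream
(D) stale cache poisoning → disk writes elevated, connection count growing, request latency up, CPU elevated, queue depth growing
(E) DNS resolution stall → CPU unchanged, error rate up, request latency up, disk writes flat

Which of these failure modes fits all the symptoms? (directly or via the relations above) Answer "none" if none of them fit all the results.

Testing each hypothesis:
(A) unbounded retry amplification — request latency up yes (by log volume spike → disk writes elevated → request latency up); disk writes elevated yes (by log volume spike → disk writes elevated); timeouts to downstream yes; connection count growing yes; memory flat yes; CPU elevated yes (by queue depth growing → CPU elevated)
(B) memory leak in request path — does not account for timeouts to downstream
(C) runaway worker thread — fails on memory flat, CPU elevated (predicts CPU unchanged, not CPU elevated)
(D) stale cache poisoning — request latency up yes; disk writes elevated yes; timeouts to downstream NO; connection count growing yes; memory flat NO; CPU elevated yes
(E) DNS resolution stall — request latency up yes; disk writes elevated NO; timeouts to downstream NO; connection count growing NO; memory flat NO; CPU elevated NO
(A) alone accounts for all the evidence.

A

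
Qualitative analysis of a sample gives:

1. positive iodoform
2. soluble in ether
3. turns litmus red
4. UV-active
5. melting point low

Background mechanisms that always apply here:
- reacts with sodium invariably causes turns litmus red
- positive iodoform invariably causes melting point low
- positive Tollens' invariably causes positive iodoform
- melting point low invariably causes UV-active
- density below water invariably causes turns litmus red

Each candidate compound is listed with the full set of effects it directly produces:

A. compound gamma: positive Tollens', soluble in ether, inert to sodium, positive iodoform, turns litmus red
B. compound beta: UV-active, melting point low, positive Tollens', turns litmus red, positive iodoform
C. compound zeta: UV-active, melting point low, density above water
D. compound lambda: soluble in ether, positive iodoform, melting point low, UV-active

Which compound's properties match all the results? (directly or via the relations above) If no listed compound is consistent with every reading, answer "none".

For each candidate, compare predicted effects to what was observed:
(A) compound gamma — positive iodoform +; soluble in ether +; turns litmus red +; UV-active + (by positive iodoform → melting point low → UV-active); melting point low + (by positive iodoform → melting point low)
(B) compound beta — does not account for soluble in ether
(C) compound zeta — does not account for positive iodoform, soluble in ether, turns litmus red
(D) compound lambda — does not account for turns litmus red
(A) alone accounts for all the evidence.

A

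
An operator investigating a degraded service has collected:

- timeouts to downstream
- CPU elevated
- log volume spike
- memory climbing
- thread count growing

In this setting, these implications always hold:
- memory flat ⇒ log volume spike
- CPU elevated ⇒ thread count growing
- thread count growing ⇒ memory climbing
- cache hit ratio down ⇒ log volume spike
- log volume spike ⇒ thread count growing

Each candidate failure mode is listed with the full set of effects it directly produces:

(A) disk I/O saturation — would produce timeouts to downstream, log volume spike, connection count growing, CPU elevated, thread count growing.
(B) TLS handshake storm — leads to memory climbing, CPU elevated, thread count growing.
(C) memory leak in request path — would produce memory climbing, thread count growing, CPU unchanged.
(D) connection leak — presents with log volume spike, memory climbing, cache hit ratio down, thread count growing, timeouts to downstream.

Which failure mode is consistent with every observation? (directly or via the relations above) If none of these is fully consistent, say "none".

Checking each candidate against the observations:
(A) disk I/O saturation — timeouts to downstream match; CPU elevated match; log volume spike match; memory climbing match (via thread count growing → memory climbing); thread count growing match
(B) TLS handshake storm — timeouts to downstream miss; CPU elevated match; log volume spike miss; memory climbing match; thread count growing match
(C) memory leak in request path — fails on timeouts to downstream, CPU elevated, log volume spike (predicts CPU unchanged, not CPU elevated)
(D) connection leak — timeouts to downstream match; CPU elevated miss; log volume spike match; memory climbing match; thread count growing match
(A) alone accounts for all the evidence.

A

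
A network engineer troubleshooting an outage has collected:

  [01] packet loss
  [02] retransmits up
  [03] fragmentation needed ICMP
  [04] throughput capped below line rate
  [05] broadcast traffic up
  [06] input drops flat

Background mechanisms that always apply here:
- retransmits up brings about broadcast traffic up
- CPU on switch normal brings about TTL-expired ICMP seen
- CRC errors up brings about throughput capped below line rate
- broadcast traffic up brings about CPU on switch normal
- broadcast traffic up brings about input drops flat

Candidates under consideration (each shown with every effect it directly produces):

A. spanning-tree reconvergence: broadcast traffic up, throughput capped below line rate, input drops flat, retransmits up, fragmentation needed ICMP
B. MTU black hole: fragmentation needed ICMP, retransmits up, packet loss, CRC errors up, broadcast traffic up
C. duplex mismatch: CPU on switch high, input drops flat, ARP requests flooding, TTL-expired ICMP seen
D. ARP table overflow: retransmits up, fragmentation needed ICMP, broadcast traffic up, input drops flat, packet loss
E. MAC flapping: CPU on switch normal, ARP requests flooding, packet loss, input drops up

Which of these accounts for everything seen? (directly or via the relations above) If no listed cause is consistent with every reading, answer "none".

B

Testing each hypothesis:
(A) spanning-tree reconvergence — packet loss NO; retransmits up yes; fragmentation needed ICMP yes; throughput capped below line rate yes; broadcast traffic up yes; input drops flat yes
(B) MTU black hole — packet loss yes; retransmits up yes; fragmentation needed ICMP yes; throughput capped below line rate yes (through CRC errors up → throughput capped below line rate); broadcast traffic up yes; input drops flat yes (through broadcast traffic up → input drops flat)
(C) duplex mismatch — does not account for packet loss, retransmits up, fragmentation needed ICMP, throughput capped below line rate, broadcast traffic up
(D) ARP table overflow — does not account for throughput capped below line rate
(E) MAC flapping — fails on retransmits up, fragmentation needed ICMP, throughput capped below line rate, broadcast traffic up, input drops flat (predicts input drops up, not input drops flat)
Only (B) is consistent with every observation.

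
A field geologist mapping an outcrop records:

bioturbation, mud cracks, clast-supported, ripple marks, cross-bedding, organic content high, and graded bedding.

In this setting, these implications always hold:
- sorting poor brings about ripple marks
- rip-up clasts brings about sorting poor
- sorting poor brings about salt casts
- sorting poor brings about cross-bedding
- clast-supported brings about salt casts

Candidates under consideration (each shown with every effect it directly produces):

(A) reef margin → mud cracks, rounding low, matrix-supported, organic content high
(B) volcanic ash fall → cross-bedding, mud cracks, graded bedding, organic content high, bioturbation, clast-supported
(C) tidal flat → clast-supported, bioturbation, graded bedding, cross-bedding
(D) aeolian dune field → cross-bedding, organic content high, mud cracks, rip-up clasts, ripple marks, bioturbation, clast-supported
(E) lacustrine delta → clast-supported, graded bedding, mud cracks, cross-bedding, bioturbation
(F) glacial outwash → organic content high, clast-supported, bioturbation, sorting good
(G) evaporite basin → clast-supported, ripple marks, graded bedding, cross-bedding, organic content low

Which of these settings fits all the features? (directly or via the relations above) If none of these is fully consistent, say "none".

Per-candidate check:
(A) reef margin — fails on bioturbation, clast-supported, ripple marks, cross-bedding, graded bedding (predicts matrix-supported, not clast-supported)
(B) volcanic ash fall — bioturbation ✓; mud cracks ✓; clast-supported ✓; ripple marks ✗; cross-bedding ✓; organic content high ✓; graded bedding ✓
(C) tidal flat — bioturbation ✓; mud cracks ✗; clast-supported ✓; ripple marks ✗; cross-bedding ✓; organic content high ✗; graded bedding ✓
(D) aeolian dune field — does not account for graded bedding
(E) lacustrine delta — does not account for ripple marks, organic content high
(F) glacial outwash — does not account for mud cracks, ripple marks, cross-bedding, graded bedding
(G) evaporite basin — bioturbation ✗; mud cracks ✗; clast-supported ✓; ripple marks ✓; cross-bedding ✓; organic content high ✗; graded bedding ✓
None of the listed candidates fits everything.

none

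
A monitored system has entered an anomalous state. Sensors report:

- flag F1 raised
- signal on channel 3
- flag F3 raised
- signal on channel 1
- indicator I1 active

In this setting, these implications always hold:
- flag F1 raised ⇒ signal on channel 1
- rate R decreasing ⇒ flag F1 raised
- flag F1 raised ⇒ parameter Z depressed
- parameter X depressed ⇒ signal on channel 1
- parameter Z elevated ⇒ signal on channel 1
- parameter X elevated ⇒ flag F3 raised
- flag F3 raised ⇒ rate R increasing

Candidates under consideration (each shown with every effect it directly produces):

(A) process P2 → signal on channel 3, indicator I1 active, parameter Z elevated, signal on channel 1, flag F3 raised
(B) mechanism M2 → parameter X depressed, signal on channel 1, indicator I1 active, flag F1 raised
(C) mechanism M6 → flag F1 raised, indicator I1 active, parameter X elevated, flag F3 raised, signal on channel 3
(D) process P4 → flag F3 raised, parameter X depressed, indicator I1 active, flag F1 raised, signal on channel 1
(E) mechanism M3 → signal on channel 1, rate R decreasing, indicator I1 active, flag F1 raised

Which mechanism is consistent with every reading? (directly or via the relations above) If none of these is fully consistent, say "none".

C

Checking each candidate against the observations:
(A) process P2 — does not account for flag F1 raised
(B) mechanism M2 — does not account for signal on channel 3, flag F3 raised
(C) mechanism M6 — accounts for every observation (signal on channel 1 by flag F1 raised → signal on channel 1)
(D) process P4 — flag F1 raised ✓; signal on channel 3 ✗; flag F3 raised ✓; signal on channel 1 ✓; indicator I1 active ✓
(E) mechanism M3 — flag F1 raised ✓; signal on channel 3 ✗; flag F3 raised ✗; signal on channel 1 ✓; indicator I1 active ✓
Only (C) is consistent with every observation.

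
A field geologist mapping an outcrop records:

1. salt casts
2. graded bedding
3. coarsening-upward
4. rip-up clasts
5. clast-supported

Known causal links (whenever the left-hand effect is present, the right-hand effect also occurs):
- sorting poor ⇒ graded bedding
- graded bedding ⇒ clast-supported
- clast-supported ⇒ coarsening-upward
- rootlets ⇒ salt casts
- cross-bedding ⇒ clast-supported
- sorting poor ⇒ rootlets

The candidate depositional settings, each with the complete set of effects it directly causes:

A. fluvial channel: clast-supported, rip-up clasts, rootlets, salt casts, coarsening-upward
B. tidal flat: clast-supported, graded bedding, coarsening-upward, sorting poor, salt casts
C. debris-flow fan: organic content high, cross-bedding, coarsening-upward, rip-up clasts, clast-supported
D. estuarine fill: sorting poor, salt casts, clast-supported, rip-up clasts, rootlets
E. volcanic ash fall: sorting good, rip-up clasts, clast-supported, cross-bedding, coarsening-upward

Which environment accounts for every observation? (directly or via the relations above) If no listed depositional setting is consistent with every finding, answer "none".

D

Testing each hypothesis:
(A) fluvial channel — does not account for graded bedding
(B) tidal flat — does not account for rip-up clasts
(C) debris-flow fan — does not account for salt casts, graded bedding
(D) estuarine fill — accounts for every observation (graded bedding by sorting poor → graded bedding)
(E) volcanic ash fall — does not account for salt casts, graded bedding
(D) alone accounts for all the evidence.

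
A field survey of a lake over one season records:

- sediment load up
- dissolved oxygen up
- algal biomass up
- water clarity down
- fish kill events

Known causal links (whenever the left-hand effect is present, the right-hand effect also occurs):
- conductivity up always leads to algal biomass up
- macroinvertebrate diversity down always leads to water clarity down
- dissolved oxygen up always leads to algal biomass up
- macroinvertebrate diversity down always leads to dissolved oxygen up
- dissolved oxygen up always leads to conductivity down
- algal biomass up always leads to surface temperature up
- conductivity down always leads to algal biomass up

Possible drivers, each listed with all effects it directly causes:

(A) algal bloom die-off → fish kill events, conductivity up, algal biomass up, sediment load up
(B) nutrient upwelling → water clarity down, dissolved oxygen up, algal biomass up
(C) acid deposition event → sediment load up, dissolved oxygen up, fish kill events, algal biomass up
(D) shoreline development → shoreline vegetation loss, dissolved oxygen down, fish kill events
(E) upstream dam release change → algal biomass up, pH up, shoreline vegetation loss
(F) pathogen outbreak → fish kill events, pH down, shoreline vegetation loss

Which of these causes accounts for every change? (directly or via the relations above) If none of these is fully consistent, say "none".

Testing each hypothesis:
(A) algal bloom die-off — sediment load up ✓; dissolved oxygen up ✗; algal biomass up ✓; water clarity down ✗; fish kill events ✓
(B) nutrient upwelling — does not account for sediment load up, fish kill events
(C) acid deposition event — sediment load up ✓; dissolved oxygen up ✓; algal biomass up ✓; water clarity down ✗; fish kill events ✓
(D) shoreline development — sediment load up ✗; dissolved oxygen up ✗; algal biomass up ✗; water clarity down ✗; fish kill events ✓
(E) upstream dam release change — sediment load up ✗; dissolved oxygen up ✗; algal biomass up ✓; water clarity down ✗; fish kill events ✗
(F) pathogen outbreak — sediment load up ✗; dissolved oxygen up ✗; algal biomass up ✗; water clarity down ✗; fish kill events ✓
Every candidate fails on at least one observation.

none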